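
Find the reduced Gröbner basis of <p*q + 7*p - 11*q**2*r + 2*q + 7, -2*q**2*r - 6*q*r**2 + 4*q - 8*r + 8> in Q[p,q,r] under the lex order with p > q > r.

G = {p*q + 7*p + 33*q*r**2 - 20*q + 44*r - 37, p*r**2 - 53/21*p*r - 10/21*p - 11*q*r**3 + 44/21*q*r**2 + 103/21*q*r - 41/3*r**2 + 251/21*r - 2/7, q**2*r + 3*q*r**2 - 2*q + 4*r - 4}

f_1 = p*q + 7*p - 11*q**2*r + 2*q + 7, LT = p*q.
f_2 = -2*q**2*r - 6*q*r**2 + 4*q - 8*r + 8, LT = q**2*r.

S(f_1,f_2): lcm = p*q**2*r. S = -3*p*q*r**2 + 7*p*q*r + 2*p*q - 4*p*r + 4*p - 11*q**3*r**2 + 2*q**2*r + 7*q*r.
  leading term p*q*r**2: subtract (-3*r**2)·f_1 from -3*p*q*r**2 + 7*p*q*r + 2*p*q - 4*p*r + 4*p - 11*q**3*r**2 + 2*q**2*r + 7*q*r → 7*p*q*r + 2*p*q + 21*p*r**2 - 4*p*r + 4*p - 11*q**3*r**2 - 33*q**2*r**3 + 2*q**2*r + 6*q*r**2 + 7*q*r + 21*r**2
  leading term p*q*r: subtract (7*r)·f_1 from 7*p*q*r + 2*p*q + 21*p*r**2 - 4*p*r + 4*p - 11*q**3*r**2 - 33*q**2*r**3 + 2*q**2*r + 6*q*r**2 + 7*q*r + 21*r**2 → 2*p*q + 21*p*r**2 - 53*p*r + 4*p - 11*q**3*r**2 - 33*q**2*r**3 + 77*q**2*r**2 + 2*q**2*r + 6*q*r**2 - 7*q*r + 21*r**2 - 49*r
  leading term p*q: subtract (2)·f_1 from 2*p*q + 21*p*r**2 - 53*p*r + 4*p - 11*q**3*r**2 - 33*q**2*r**3 + 77*q**2*r**2 + 2*q**2*r + 6*q*r**2 - 7*q*r + 21*r**2 - 49*r → 21*p*r**2 - 53*p*r - 10*p - 11*q**3*r**2 - 33*q**2*r**3 + 77*q**2*r**2 + 24*q**2*r + 6*q*r**2 - 7*q*r - 4*q + 21*r**2 - 49*r - 14
  leading term p*r**2: no divisor's leading term divides it; move 21*p*r**2 to the remainder.
  leading term p*r: no divisor's leading term divides it; move -53*p*r to the remainder.
  leading term p: no divisor's leading term divides it; move -10*p to the remainder.
  leading term q**3*r**2: subtract (11/2*q*r)·f_2 from -11*q**3*r**2 - 33*q**2*r**3 + 77*q**2*r**2 + 24*q**2*r + 6*q*r**2 - 7*q*r - 4*q + 21*r**2 - 49*r - 14 → 77*q**2*r**2 + 2*q**2*r + 50*q*r**2 - 51*q*r - 4*q + 21*r**2 - 49*r - 14
  leading term q**2*r**2: subtract (-77/2*r)·f_2 from 77*q**2*r**2 + 2*q**2*r + 50*q*r**2 - 51*q*r - 4*q + 21*r**2 - 49*r - 14 → 2*q**2*r - 231*q*r**3 + 50*q*r**2 + 103*q*r - 4*q - 287*r**2 + 259*r - 14
  leading term q**2*r: subtract (-1)·f_2 from 2*q**2*r - 231*q*r**3 + 50*q*r**2 + 103*q*r - 4*q - 287*r**2 + 259*r - 14 → -231*q*r**3 + 44*q*r**2 + 103*q*r - 287*r**2 + 251*r - 6
  leading term q*r**3: no divisor's leading term divides it; move -231*q*r**3 to the remainder.
  leading term q*r**2: no divisor's leading term divides it; move 44*q*r**2 to the remainder.
  leading term q*r: no divisor's leading term divides it; move 103*q*r to the remainder.
  leading term r**2: no divisor's leading term divides it; move -287*r**2 to the remainder.
  leading term r: no divisor's leading term divides it; move 251*r to the remainder.
  leading term 1: no divisor's leading term divides it; move -6 to the remainder.
  remainder 21*p*r**2 - 53*p*r - 10*p - 231*q*r**3 + 44*q*r**2 + 103*q*r - 287*r**2 + 251*r - 6 ≠ 0; add g_3 = 21*p*r**2 - 53*p*r - 10*p - 231*q*r**3 + 44*q*r**2 + 103*q*r - 287*r**2 + 251*r - 6 to the basis.

The other S-polynomials (S(f_1,g_3), S(f_2,g_3)) all reduce to 0 modulo the current basis, so we have a Gröbner basis.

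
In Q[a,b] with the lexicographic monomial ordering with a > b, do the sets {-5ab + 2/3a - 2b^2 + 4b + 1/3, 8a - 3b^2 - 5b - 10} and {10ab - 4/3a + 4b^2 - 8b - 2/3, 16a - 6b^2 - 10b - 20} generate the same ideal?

Yes, the ideals are equal.

Two ideals are equal iff their reduced Gröbner bases coincide (the reduced basis is unique for a fixed ordering).
Buchberger on the first generating set:
f_1 = -5ab + 2/3a - 2b^2 + 4b + 1/3, LT = ab.
f_2 = 8a - 3b^2 - 5b - 10, LT = a.

S(f_1,f_2): lcm = ab. S = -2/15a + 3/8b^3 + 41/40b^2 + 9/20b - 1/15.
  leading term a: subtract (-1/60)·f_2 from -2/15a + 3/8b^3 + 41/40b^2 + 9/20b - 1/15 → 3/8b^3 + 39/40b^2 + 11/30b - 7/30
  leading term b^3: no divisor's leading term divides it; move 3/8b^3 to the remainder.
  leading term b^2: no divisor's leading term divides it; move 39/40b^2 to the remainder.
  leading term b: no divisor's leading term divides it; move 11/30b to the remainder.
  leading term 1: no divisor's leading term divides it; move -7/30 to the remainder.
  remainder 3/8b^3 + 39/40b^2 + 11/30b - 7/30 ≠ 0; add g_3 = 3/8b^3 + 39/40b^2 + 11/30b - 7/30 to the basis.

The other S-polynomials (S(f_1,g_3), S(f_2,g_3)) all reduce to 0 modulo the current basis, so we have a Gröbner basis.
Inter-reduce: drop elements whose leading term is divisible by another's, tail-reduce, and make monic.
Reduced Gröbner basis: {a - 3/8b^2 - 5/8b - 5/4, b^3 + 13/5b^2 + 44/45b - 28/45}.

Buchberger on the second generating set:
h_1 = 10ab - 4/3a + 4b^2 - 8b - 2/3, LT = ab.
h_2 = 16a - 6b^2 - 10b - 20, LT = a.

S(h_1,h_2): lcm = ab. S = -2/15a + 3/8b^3 + 41/40b^2 + 9/20b - 1/15.
  leading term a: subtract (-1/120)·h_2 from -2/15a + 3/8b^3 + 41/40b^2 + 9/20b - 1/15 → 3/8b^3 + 39/40b^2 + 11/30b - 7/30
  leading term b^3: no divisor's leading term divides it; move 3/8b^3 to the remainder.
  leading term b^2: no divisor's leading term divides it; move 39/40b^2 to the remainder.
  leading term b: no divisor's leading term divides it; move 11/30b to the remainder.
  leading term 1: no divisor's leading term divides it; move -7/30 to the remainder.
  remainder 3/8b^3 + 39/40b^2 + 11/30b - 7/30 ≠ 0; add k_3 = 3/8b^3 + 39/40b^2 + 11/30b - 7/30 to the basis.

The other S-polynomials (S(h_1,k_3), S(h_2,k_3)) all reduce to 0 modulo the current basis, so we have a Gröbner basis.
Inter-reduce: drop elements whose leading term is divisible by another's, tail-reduce, and make monic.
Reduced Gröbner basis: {a - 3/8b^2 - 5/8b - 5/4, b^3 + 13/5b^2 + 44/45b - 28/45}.

Same reduced basis, so the two generating sets span the same ideal.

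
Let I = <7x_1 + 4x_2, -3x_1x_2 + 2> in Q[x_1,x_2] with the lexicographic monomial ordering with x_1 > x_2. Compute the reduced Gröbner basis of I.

f_1 = 7x_1 + 4x_2, LT = x_1.
f_2 = -3x_1x_2 + 2, LT = x_1x_2.

S(f_1,f_2): lcm = x_1x_2. S = \tfrac{4}{7}x_2^{2} + \tfrac{2}{3}.
  reduce S modulo (f_1, f_2):
  remainder \tfrac{4}{7}x_2^{2} + \tfrac{2}{3} ≠ 0; add g_3 = \tfrac{4}{7}x_2^{2} + \tfrac{2}{3} to the basis.

The other S-polynomials (S(f_1,g_3), S(f_2,g_3)) all reduce to 0 modulo the current basis, so we have a Gröbner basis.
Inter-reduce: drop elements whose leading term is divisible by another's, tail-reduce, and make monic.

G = {x_1 + \tfrac{4}{7}x_2, x_2^{2} + \tfrac{7}{6}}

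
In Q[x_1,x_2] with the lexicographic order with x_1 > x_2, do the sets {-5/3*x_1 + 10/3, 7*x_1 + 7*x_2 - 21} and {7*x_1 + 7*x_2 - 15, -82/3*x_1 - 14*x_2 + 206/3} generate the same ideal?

For a fixed monomial order, each ideal has a unique reduced Gröbner basis; comparing bases decides equality.
Buchberger on the first generating set:
f_1 = -5/3*x_1 + 10/3, LT = x_1.
f_2 = 7*x_1 + 7*x_2 - 21, LT = x_1.

S(f_1,f_2): lcm = x_1. S = -x_2 + 1.
  leading term x_2: no divisor's leading term divides it; move -x_2 to the remainder.
  leading term 1: no divisor's leading term divides it; move 1 to the remainder.
  remainder -x_2 + 1 ≠ 0; add g_3 = -x_2 + 1 to the basis.

The other S-polynomials (S(f_1,g_3), S(f_2,g_3)) all reduce to 0 modulo the current basis, so we have a Gröbner basis.
Inter-reduce: drop elements whose leading term is divisible by another's, tail-reduce, and make monic.
Reduced Gröbner basis: {x_1 - 2, x_2 - 1}.

Buchberger on the second generating set:
h_1 = 7*x_1 + 7*x_2 - 15, LT = x_1.
h_2 = -82/3*x_1 - 14*x_2 + 206/3, LT = x_1.

S(h_1,h_2): lcm = x_1. S = 20/41*x_2 + 106/287.
  leading term x_2: no divisor's leading term divides it; move 20/41*x_2 to the remainder.
  leading term 1: no divisor's leading term divides it; move 106/287 to the remainder.
  remainder 20/41*x_2 + 106/287 ≠ 0; add k_3 = 20/41*x_2 + 106/287 to the basis.

The other S-polynomials (S(h_1,k_3), S(h_2,k_3)) all reduce to 0 modulo the current basis, so we have a Gröbner basis.
Inter-reduce: drop elements whose leading term is divisible by another's, tail-reduce, and make monic.
Reduced Gröbner basis: {x_1 - 29/10, x_2 + 53/70}.

These differ, so the ideals are not equal.

No, the ideals differ.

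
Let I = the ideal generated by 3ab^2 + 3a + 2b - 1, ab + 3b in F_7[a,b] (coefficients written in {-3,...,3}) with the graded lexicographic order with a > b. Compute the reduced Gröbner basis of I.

G = {a^2 - 2a - 1, ab + 3b, b^2 + 2a - b - 3}

f_1 = 3ab^2 + 3a + 2b - 1, LT = ab^2.
f_2 = ab + 3b, LT = ab.

S(f_1,f_2): lcm = ab^2. S = -3b^2 + a + 3b + 2.
  leading term b^2: no divisor's leading term divides it; move -3b^2 to the remainder.
  leading term a: no divisor's leading term divides it; move a to the remainder.
  leading term b: no divisor's leading term divides it; move 3b to the remainder.
  leading term 1: no divisor's leading term divides it; move 2 to the remainder.
  remainder -3b^2 + a + 3b + 2 ≠ 0; add g_3 = -3b^2 + a + 3b + 2 to the basis.

S(f_1,g_3): lcm = ab^2. S = -2a^2 + ab - 3a + 3b + 2.
  leading term a^2: no divisor's leading term divides it; move -2a^2 to the remainder.
  leading term ab: subtract (1)·f_2 from ab - 3a + 3b + 2 → -3a + 2
  leading term a: no divisor's leading term divides it; move -3a to the remainder.
  leading term 1: no divisor's leading term divides it; move 2 to the remainder.
  remainder -2a^2 - 3a + 2 ≠ 0; add g_4 = -2a^2 - 3a + 2 to the basis.

The other S-polynomials (S(f_2,g_3), S(f_1,g_4), S(f_2,g_4), S(g_3,g_4)) all reduce to 0 modulo the current basis, so we have a Gröbner basis.
Inter-reduce: drop elements whose leading term is divisible by another's, tail-reduce, and make monic.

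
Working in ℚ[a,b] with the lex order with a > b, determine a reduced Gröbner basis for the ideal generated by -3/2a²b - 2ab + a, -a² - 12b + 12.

G = {a - 36b³ + 146/3b² - 10b - 8/3, b⁴ - 50/27b³ + 19/27b² + 5/27b - 1/27}

f_1 = -3/2a²b - 2ab + a, LT = a²b.
f_2 = -a² - 12b + 12, LT = a².

S(f_1,f_2): lcm = a²b. S = 4/3ab - ⅔a - 12b² + 12b.
  leading term ab: no divisor's leading term divides it; move 4/3ab to the remainder.
  leading term a: no divisor's leading term divides it; move -⅔a to the remainder.
  leading term b²: no divisor's leading term divides it; move -12b² to the remainder.
  leading term b: no divisor's leading term divides it; move 12b to the remainder.
  remainder 4/3ab - ⅔a - 12b² + 12b ≠ 0; add g_3 = 4/3ab - ⅔a - 12b² + 12b to the basis.

S(f_1,g_3): lcm = a²b. S = ½a² + 9ab² - 23/3ab - ⅔a.
  leading term a²: subtract (-½)·f_2 from ½a² + 9ab² - 23/3ab - ⅔a → 9ab² - 23/3ab - ⅔a - 6b + 6
  leading term ab²: subtract (27/4b)·g_3 from 9ab² - 23/3ab - ⅔a - 6b + 6 → -19/6ab - ⅔a + 81b³ - 81b² - 6b + 6
  leading term ab: subtract (-19/8)·g_3 from -19/6ab - ⅔a + 81b³ - 81b² - 6b + 6 → -9/4a + 81b³ - 219/2b² + 45/2b + 6
  leading term a: no divisor's leading term divides it; move -9/4a to the remainder.
  leading term b³: no divisor's leading term divides it; move 81b³ to the remainder.
  leading term b²: no divisor's leading term divides it; move -219/2b² to the remainder.
  leading term b: no divisor's leading term divides it; move 45/2b to the remainder.
  leading term 1: no divisor's leading term divides it; move 6 to the remainder.
  remainder -9/4a + 81b³ - 219/2b² + 45/2b + 6 ≠ 0; add g_4 = -9/4a + 81b³ - 219/2b² + 45/2b + 6 to the basis.

S(f_1,g_4): lcm = a²b. S = 36ab⁴ - 146/3ab³ + 10ab² + 4ab - ⅔a.
  leading term ab⁴: subtract (27b³)·g_3 from 36ab⁴ - 146/3ab³ + 10ab² + 4ab - ⅔a → -92/3ab³ + 10ab² + 4ab - ⅔a + 324b⁵ - 324b⁴
  leading term ab³: subtract (-23b²)·g_3 from -92/3ab³ + 10ab² + 4ab - ⅔a + 324b⁵ - 324b⁴ → -16/3ab² + 4ab - ⅔a + 324b⁵ - 600b⁴ + 276b³
  leading term ab²: subtract (-4b)·g_3 from -16/3ab² + 4ab - ⅔a + 324b⁵ - 600b⁴ + 276b³ → 4/3ab - ⅔a + 324b⁵ - 600b⁴ + 228b³ + 48b²
  leading term ab: subtract (1)·g_3 from 4/3ab - ⅔a + 324b⁵ - 600b⁴ + 228b³ + 48b² → 324b⁵ - 600b⁴ + 228b³ + 60b² - 12b
  leading term b⁵: no divisor's leading term divides it; move 324b⁵ to the remainder.
  leading term b⁴: no divisor's leading term divides it; move -600b⁴ to the remainder.
  leading term b³: no divisor's leading term divides it; move 228b³ to the remainder.
  leading term b²: no divisor's leading term divides it; move 60b² to the remainder.
  leading term b: no divisor's leading term divides it; move -12b to the remainder.
  remainder 324b⁵ - 600b⁴ + 228b³ + 60b² - 12b ≠ 0; add g_5 = 324b⁵ - 600b⁴ + 228b³ + 60b² - 12b to the basis.

S(f_2,g_4): lcm = a². S = 36ab³ - 146/3ab² + 10ab + 8/3a + 12b - 12.
  leading term ab³: subtract (27b²)·g_3 from 36ab³ - 146/3ab² + 10ab + 8/3a + 12b - 12 → -92/3ab² + 10ab + 8/3a + 324b⁴ - 324b³ + 12b - 12
  leading term ab²: subtract (-23b)·g_3 from -92/3ab² + 10ab + 8/3a + 324b⁴ - 324b³ + 12b - 12 → -16/3ab + 8/3a + 324b⁴ - 600b³ + 276b² + 12b - 12
  leading term ab: subtract (-4)·g_3 from -16/3ab + 8/3a + 324b⁴ - 600b³ + 276b² + 12b - 12 → 324b⁴ - 600b³ + 228b² + 60b - 12
  leading term b⁴: no divisor's leading term divides it; move 324b⁴ to the remainder.
  leading term b³: no divisor's leading term divides it; move -600b³ to the remainder.
  leading term b²: no divisor's leading term divides it; move 228b² to the remainder.
  leading term b: no divisor's leading term divides it; move 60b to the remainder.
  leading term 1: no divisor's leading term divides it; move -12 to the remainder.
  remainder 324b⁴ - 600b³ + 228b² + 60b - 12 ≠ 0; add g_6 = 324b⁴ - 600b³ + 228b² + 60b - 12 to the basis.

The other S-polynomials (S(f_2,g_3), S(g_3,g_4), S(f_1,g_5), S(f_2,g_5), S(g_3,g_5), S(g_4,g_5), S(f_1,g_6), S(f_2,g_6), S(g_3,g_6), S(g_4,g_6), S(g_5,g_6)) all reduce to 0 modulo the current basis, so we have a Gröbner basis.
Inter-reduce: drop elements whose leading term is divisible by another's, tail-reduce, and make monic.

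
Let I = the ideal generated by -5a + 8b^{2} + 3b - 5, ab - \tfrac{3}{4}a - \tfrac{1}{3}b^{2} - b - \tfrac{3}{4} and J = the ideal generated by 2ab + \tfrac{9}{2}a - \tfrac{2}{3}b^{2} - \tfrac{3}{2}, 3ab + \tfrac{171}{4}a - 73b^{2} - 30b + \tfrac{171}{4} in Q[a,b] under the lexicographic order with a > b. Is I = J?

No, the ideals differ.

For a fixed monomial order, each ideal has a unique reduced Gröbner basis; comparing bases decides equality.
Buchberger on the first generating set:
f_1 = -5a + 8b^{2} + 3b - 5, LT = a.
f_2 = ab - \tfrac{3}{4}a - \tfrac{1}{3}b^{2} - b - \tfrac{3}{4}, LT = ab.

S(f_1,f_2): lcm = ab. S = \tfrac{3}{4}a - \tfrac{8}{5}b^{3} - \tfrac{4}{15}b^{2} + 2b + \tfrac{3}{4}.
  reduce S modulo (f_1, f_2):
  remainder -\tfrac{8}{5}b^{3} + \tfrac{14}{15}b^{2} + \tfrac{49}{20}b ≠ 0; add g_3 = -\tfrac{8}{5}b^{3} + \tfrac{14}{15}b^{2} + \tfrac{49}{20}b to the basis.

The other S-polynomials (S(f_1,g_3), S(f_2,g_3)) all reduce to 0 modulo the current basis, so we have a Gröbner basis.
Inter-reduce: drop elements whose leading term is divisible by another's, tail-reduce, and make monic.
Reduced Gröbner basis: {a - \tfrac{8}{5}b^{2} - \tfrac{3}{5}b + 1, b^{3} - \tfrac{7}{12}b^{2} - \tfrac{49}{32}b}.

Buchberger on the second generating set:
h_1 = 2ab + \tfrac{9}{2}a - \tfrac{2}{3}b^{2} - \tfrac{3}{2}, LT = ab.
h_2 = 3ab + \tfrac{171}{4}a - 73b^{2} - 30b + \tfrac{171}{4}, LT = ab.

S(h_1,h_2): lcm = ab. S = -12a + 24b^{2} + 10b - 15.
  reduce S modulo (h_1, h_2):
  remainder -12a + 24b^{2} + 10b - 15 ≠ 0; add k_3 = -12a + 24b^{2} + 10b - 15 to the basis.

S(h_1,k_3): lcm = ab. S = \tfrac{9}{4}a + 2b^{3} + \tfrac{1}{2}b^{2} - \tfrac{5}{4}b - \tfrac{3}{4}.
  reduce S modulo (h_1, h_2, k_3):
  remainder 2b^{3} + 5b^{2} + \tfrac{5}{8}b - \tfrac{57}{16} ≠ 0; add k_4 = 2b^{3} + 5b^{2} + \tfrac{5}{8}b - \tfrac{57}{16} to the basis.

The other S-polynomials (S(h_2,k_3), S(h_1,k_4), S(h_2,k_4), S(k_3,k_4)) all reduce to 0 modulo the current basis, so we have a Gröbner basis.
Inter-reduce: drop elements whose leading term is divisible by another's, tail-reduce, and make monic.
Reduced Gröbner basis: {a - 2b^{2} - \tfrac{5}{6}b + \tfrac{5}{4}, b^{3} + \tfrac{5}{2}b^{2} + \tfrac{5}{16}b - \tfrac{57}{32}}.

Since the reduced bases disagree, the two ideals are not the same.
The choice of monomial ordering does not affect the verdict — as long as both bases are computed under the same ordering, their equality decides ideal equality.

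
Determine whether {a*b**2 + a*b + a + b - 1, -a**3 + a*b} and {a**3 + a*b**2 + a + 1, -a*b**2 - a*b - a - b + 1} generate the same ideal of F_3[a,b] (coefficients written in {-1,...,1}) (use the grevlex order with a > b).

Since reduced Gröbner bases are canonical representatives of ideals under a given ordering, it suffices to compute and compare them.
Buchberger on the first generating set:
f_1 = a*b**2 + a*b + a + b - 1, LT = a*b**2.
f_2 = -a**3 + a*b, LT = a**3.

S(f_1,f_2): lcm = a**3*b**2. S = a**3*b + a*b**3 + a**3 + a**2*b - a**2.
  leading term a**3*b: subtract (-b)·f_2 from a**3*b + a*b**3 + a**3 + a**2*b - a**2 → a*b**3 + a**3 + a**2*b + a*b**2 - a**2
  leading term a*b**3: subtract (b)·f_1 from a*b**3 + a**3 + a**2*b + a*b**2 - a**2 → a**3 + a**2*b - a**2 - a*b - b**2 + b
  leading term a**3: subtract (-1)·f_2 from a**3 + a**2*b - a**2 - a*b - b**2 + b → a**2*b - a**2 - b**2 + b
  leading term a**2*b: no divisor's leading term divides it; move a**2*b to the remainder.
  leading term a**2: no divisor's leading term divides it; move -a**2 to the remainder.
  leading term b**2: no divisor's leading term divides it; move -b**2 to the remainder.
  leading term b: no divisor's leading term divides it; move b to the remainder.
  remainder a**2*b - a**2 - b**2 + b ≠ 0; add g_3 = a**2*b - a**2 - b**2 + b to the basis.

S(f_1,g_3): lcm = a**2*b**2. S = -a**2*b + b**3 + a**2 + a*b - b**2 - a.
  leading term a**2*b: subtract (-1)·g_3 from -a**2*b + b**3 + a**2 + a*b - b**2 - a → b**3 + a*b + b**2 - a + b
  leading term b**3: no divisor's leading term divides it; move b**3 to the remainder.
  leading term a*b: no divisor's leading term divides it; move a*b to the remainder.
  leading term b**2: no divisor's leading term divides it; move b**2 to the remainder.
  leading term a: no divisor's leading term divides it; move -a to the remainder.
  leading term b: no divisor's leading term divides it; move b to the remainder.
  remainder b**3 + a*b + b**2 - a + b ≠ 0; add g_4 = b**3 + a*b + b**2 - a + b to the basis.

The other S-polynomials (S(f_2,g_3), S(f_1,g_4), S(f_2,g_4), S(g_3,g_4)) all reduce to 0 modulo the current basis, so we have a Gröbner basis.
Inter-reduce: drop elements whose leading term is divisible by another's, tail-reduce, and make monic.
Reduced Gröbner basis: {a**3 - a*b, a**2*b - a**2 - b**2 + b, a*b**2 + a*b + a + b - 1, b**3 + a*b + b**2 - a + b}.

Buchberger on the second generating set:
h_1 = a**3 + a*b**2 + a + 1, LT = a**3.
h_2 = -a*b**2 - a*b - a - b + 1, LT = a*b**2.

S(h_1,h_2): lcm = a**3*b**2. S = a*b**4 - a**3*b - a**3 - a**2*b + a*b**2 + a**2 + b**2.
  leading term a*b**4: subtract (-b**2)·h_2 from a*b**4 - a**3*b - a**3 - a**2*b + a*b**2 + a**2 + b**2 → -a**3*b - a*b**3 - a**3 - a**2*b - b**3 + a**2 - b**2
  leading term a**3*b: subtract (-b)·h_1 from -a**3*b - a*b**3 - a**3 - a**2*b - b**3 + a**2 - b**2 → -a**3 - a**2*b - b**3 + a**2 + a*b - b**2 + b
  leading term a**3: subtract (-1)·h_1 from -a**3 - a**2*b - b**3 + a**2 + a*b - b**2 + b → -a**2*b + a*b**2 - b**3 + a**2 + a*b - b**2 + a + b + 1
  leading term a**2*b: no divisor's leading term divides it; move -a**2*b to the remainder.
  leading term a*b**2: subtract (-1)·h_2 from a*b**2 - b**3 + a**2 + a*b - b**2 + a + b + 1 → -b**3 + a**2 - b**2 - 1
  leading term b**3: no divisor's leading term divides it; move -b**3 to the remainder.
  leading term a**2: no divisor's leading term divides it; move a**2 to the remainder.
  leading term b**2: no divisor's leading term divides it; move -b**2 to the remainder.
  leading term 1: no divisor's leading term divides it; move -1 to the remainder.
  remainder -a**2*b - b**3 + a**2 - b**2 - 1 ≠ 0; add k_3 = -a**2*b - b**3 + a**2 - b**2 - 1 to the basis.

S(h_2,k_3): lcm = a**2*b**2. S = -b**4 - a**2*b - b**3 + a**2 + a*b - a - b.
  leading term b**4: no divisor's leading term divides it; move -b**4 to the remainder.
  leading term a**2*b: subtract (1)·k_3 from -a**2*b - b**3 + a**2 + a*b - a - b → a*b + b**2 - a - b + 1
  leading term a*b: no divisor's leading term divides it; move a*b to the remainder.
  leading term b**2: no divisor's leading term divides it; move b**2 to the remainder.
  leading term a: no divisor's leading term divides it; move -a to the remainder.
  leading term b: no divisor's leading term divides it; move -b to the remainder.
  leading term 1: no divisor's leading term divides it; move 1 to the remainder.
  remainder -b**4 + a*b + b**2 - a - b + 1 ≠ 0; add k_4 = -b**4 + a*b + b**2 - a - b + 1 to the basis.

The other S-polynomials (S(h_1,k_3), S(h_1,k_4), S(h_2,k_4), S(k_3,k_4)) all reduce to 0 modulo the current basis, so we have a Gröbner basis.
Inter-reduce: drop elements whose leading term is divisible by another's, tail-reduce, and make monic.
Reduced Gröbner basis: {b**4 - a*b - b**2 + a + b - 1, a**3 - a*b - b - 1, a**2*b + b**3 - a**2 + b**2 + 1, a*b**2 + a*b + a + b - 1}.

Since the reduced bases disagree, the two ideals are not the same.
The choice of monomial ordering does not affect the verdict — as long as both bases are computed under the same ordering, their equality decides ideal equality.

No, the ideals differ.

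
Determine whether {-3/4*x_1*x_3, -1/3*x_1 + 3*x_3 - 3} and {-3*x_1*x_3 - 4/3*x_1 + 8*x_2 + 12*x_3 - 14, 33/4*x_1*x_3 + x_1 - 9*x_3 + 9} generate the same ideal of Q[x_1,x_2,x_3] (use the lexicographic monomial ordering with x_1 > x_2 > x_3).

No, the ideals differ.

Two ideals are equal iff their reduced Gröbner bases coincide (the reduced basis is unique for a fixed ordering).
Buchberger on the first generating set:
f_1 = -3/4*x_1*x_3, LT = x_1*x_3.
f_2 = -1/3*x_1 + 3*x_3 - 3, LT = x_1.

S(f_1,f_2): lcm = x_1*x_3. S = 9*x_3**2 - 9*x_3.
  leading term x_3**2: no divisor's leading term divides it; move 9*x_3**2 to the remainder.
  leading term x_3: no divisor's leading term divides it; move -9*x_3 to the remainder.
  remainder 9*x_3**2 - 9*x_3 ≠ 0; add g_3 = 9*x_3**2 - 9*x_3 to the basis.

S(f_1,g_3): lcm = x_1*x_3**2. S = x_1*x_3.
  leading term x_1*x_3: subtract (-4/3)·f_1 from x_1*x_3 → 0
  remainder 0.

S(f_2,g_3): leading monomials are coprime, so the S-polynomial reduces to 0 (Buchberger's first criterion).
Every S-polynomial of the final basis reduces to 0, so we have a Gröbner basis.
Inter-reduce: drop elements whose leading term is divisible by another's, tail-reduce, and make monic.
Reduced Gröbner basis: {x_1 - 9*x_3 + 9, x_3**2 - x_3}.

Buchberger on the second generating set:
h_1 = -3*x_1*x_3 - 4/3*x_1 + 8*x_2 + 12*x_3 - 14, LT = x_1*x_3.
h_2 = 33/4*x_1*x_3 + x_1 - 9*x_3 + 9, LT = x_1*x_3.

S(h_1,h_2): lcm = x_1*x_3. S = 32/99*x_1 - 8/3*x_2 - 32/11*x_3 + 118/33.
  leading term x_1: no divisor's leading term divides it; move 32/99*x_1 to the remainder.
  leading term x_2: no divisor's leading term divides it; move -8/3*x_2 to the remainder.
  leading term x_3: no divisor's leading term divides it; move -32/11*x_3 to the remainder.
  leading term 1: no divisor's leading term divides it; move 118/33 to the remainder.
  remainder 32/99*x_1 - 8/3*x_2 - 32/11*x_3 + 118/33 ≠ 0; add k_3 = 32/99*x_1 - 8/3*x_2 - 32/11*x_3 + 118/33 to the basis.

S(h_1,k_3): lcm = x_1*x_3. S = 4/9*x_1 + 33/4*x_2*x_3 - 8/3*x_2 + 9*x_3**2 - 241/16*x_3 + 14/3.
  leading term x_1: subtract (11/8)·k_3 from 4/9*x_1 + 33/4*x_2*x_3 - 8/3*x_2 + 9*x_3**2 - 241/16*x_3 + 14/3 → 33/4*x_2*x_3 + x_2 + 9*x_3**2 - 177/16*x_3 - 1/4
  leading term x_2*x_3: no divisor's leading term divides it; move 33/4*x_2*x_3 to the remainder.
  leading term x_2: no divisor's leading term divides it; move x_2 to the remainder.
  leading term x_3**2: no divisor's leading term divides it; move 9*x_3**2 to the remainder.
  leading term x_3: no divisor's leading term divides it; move -177/16*x_3 to the remainder.
  leading term 1: no divisor's leading term divides it; move -1/4 to the remainder.
  remainder 33/4*x_2*x_3 + x_2 + 9*x_3**2 - 177/16*x_3 - 1/4 ≠ 0; add k_4 = 33/4*x_2*x_3 + x_2 + 9*x_3**2 - 177/16*x_3 - 1/4 to the basis.

S(h_2,k_3): lcm = x_1*x_3. S = 4/33*x_1 + 33/4*x_2*x_3 + 9*x_3**2 - 2139/176*x_3 + 12/11.
  leading term x_1: subtract (3/8)·k_3 from 4/33*x_1 + 33/4*x_2*x_3 + 9*x_3**2 - 2139/176*x_3 + 12/11 → 33/4*x_2*x_3 + x_2 + 9*x_3**2 - 177/16*x_3 - 1/4
  leading term x_2*x_3: subtract (1)·k_4 from 33/4*x_2*x_3 + x_2 + 9*x_3**2 - 177/16*x_3 - 1/4 → 0
  remainder 0.

S(h_1,k_4): lcm = x_1*x_2*x_3. S = 32/99*x_1*x_2 - 12/11*x_1*x_3**2 + 59/44*x_1*x_3 + 1/33*x_1 - 8/3*x_2**2 - 4*x_2*x_3 + 14/3*x_2.
  leading term x_1*x_2: subtract (x_2)·k_3 from 32/99*x_1*x_2 - 12/11*x_1*x_3**2 + 59/44*x_1*x_3 + 1/33*x_1 - 8/3*x_2**2 - 4*x_2*x_3 + 14/3*x_2 → -12/11*x_1*x_3**2 + 59/44*x_1*x_3 + 1/33*x_1 - 12/11*x_2*x_3 + 12/11*x_2
  leading term x_1*x_3**2: subtract (4/11*x_3)·h_1 from -12/11*x_1*x_3**2 + 59/44*x_1*x_3 + 1/33*x_1 - 12/11*x_2*x_3 + 12/11*x_2 → 241/132*x_1*x_3 + 1/33*x_1 - 4*x_2*x_3 + 12/11*x_2 - 48/11*x_3**2 + 56/11*x_3
  leading term x_1*x_3: subtract (-241/396)·h_1 from 241/132*x_1*x_3 + 1/33*x_1 - 4*x_2*x_3 + 12/11*x_2 - 48/11*x_3**2 + 56/11*x_3 → -232/297*x_1 - 4*x_2*x_3 + 590/99*x_2 - 48/11*x_3**2 + 409/33*x_3 - 1687/198
  leading term x_1: subtract (-29/12)·k_3 from -232/297*x_1 - 4*x_2*x_3 + 590/99*x_2 - 48/11*x_3**2 + 409/33*x_3 - 1687/198 → -4*x_2*x_3 - 16/33*x_2 - 48/11*x_3**2 + 59/11*x_3 + 4/33
  leading term x_2*x_3: subtract (-16/33)·k_4 from -4*x_2*x_3 - 16/33*x_2 - 48/11*x_3**2 + 59/11*x_3 + 4/33 → 0
  remainder 0.

S(h_2,k_4): lcm = x_1*x_2*x_3. S = -12/11*x_1*x_3**2 + 59/44*x_1*x_3 + 1/33*x_1 - 12/11*x_2*x_3 + 12/11*x_2.
  leading term x_1*x_3**2: subtract (4/11*x_3)·h_1 from -12/11*x_1*x_3**2 + 59/44*x_1*x_3 + 1/33*x_1 - 12/11*x_2*x_3 + 12/11*x_2 → 241/132*x_1*x_3 + 1/33*x_1 - 4*x_2*x_3 + 12/11*x_2 - 48/11*x_3**2 + 56/11*x_3
  leading term x_1*x_3: subtract (-241/396)·h_1 from 241/132*x_1*x_3 + 1/33*x_1 - 4*x_2*x_3 + 12/11*x_2 - 48/11*x_3**2 + 56/11*x_3 → -232/297*x_1 - 4*x_2*x_3 + 590/99*x_2 - 48/11*x_3**2 + 409/33*x_3 - 1687/198
  leading term x_1: subtract (-29/12)·k_3 from -232/297*x_1 - 4*x_2*x_3 + 590/99*x_2 - 48/11*x_3**2 + 409/33*x_3 - 1687/198 → -4*x_2*x_3 - 16/33*x_2 - 48/11*x_3**2 + 59/11*x_3 + 4/33
  leading term x_2*x_3: subtract (-16/33)·k_4 from -4*x_2*x_3 - 16/33*x_2 - 48/11*x_3**2 + 59/11*x_3 + 4/33 → 0
  remainder 0.

S(k_3,k_4): leading monomials are coprime, so the S-polynomial reduces to 0 (Buchberger's first criterion).
Every S-polynomial of the final basis reduces to 0, so we have a Gröbner basis.
Inter-reduce: drop elements whose leading term is divisible by another's, tail-reduce, and make monic.
Reduced Gröbner basis: {x_1 - 33/4*x_2 - 9*x_3 + 177/16, x_2*x_3 + 4/33*x_2 + 12/11*x_3**2 - 59/44*x_3 - 1/33}.

Since the reduced bases disagree, the two ideals are not the same.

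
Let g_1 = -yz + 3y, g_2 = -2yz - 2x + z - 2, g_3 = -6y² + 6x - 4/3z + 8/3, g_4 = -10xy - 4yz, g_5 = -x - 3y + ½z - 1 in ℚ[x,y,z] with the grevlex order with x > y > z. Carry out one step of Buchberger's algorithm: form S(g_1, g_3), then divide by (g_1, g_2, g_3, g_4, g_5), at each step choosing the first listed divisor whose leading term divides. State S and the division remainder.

S(g_1, g_3) = -3y² + xz - 2/9z² + 4/9z; remainder on division = 5/18z² - 25/18z + 5/3.

lcm(LM(g_1), LM(g_3)) = y²z.
S = (lcm/LT(g_1))·g_1 − (lcm/LT(g_3))·g_3 = -3y² + xz - 2/9z² + 4/9z.
Reduce S modulo (g_1, g_2, g_3, g_4, g_5) in that order:
  leading term y²: subtract (½)·g_3 from -3y² + xz - 2/9z² + 4/9z → xz - 2/9z² - 3x + 10/9z - 4/3
  leading term xz: subtract (-z)·g_5 from xz - 2/9z² - 3x + 10/9z - 4/3 → -3yz + 5/18z² - 3x + 1/9z - 4/3
  leading term yz: subtract (3)·g_1 from -3yz + 5/18z² - 3x + 1/9z - 4/3 → 5/18z² - 3x - 9y + 1/9z - 4/3
  leading term z²: no divisor's leading term divides it; move 5/18z² to the remainder.
  leading term x: subtract (3)·g_5 from -3x - 9y + 1/9z - 4/3 → -25/18z + 5/3
  leading term z: no divisor's leading term divides it; move -25/18z to the remainder.
  leading term 1: no divisor's leading term divides it; move 5/3 to the remainder.
The remainder 5/18z² - 25/18z + 5/3 is nonzero, so it would be added as the next basis element.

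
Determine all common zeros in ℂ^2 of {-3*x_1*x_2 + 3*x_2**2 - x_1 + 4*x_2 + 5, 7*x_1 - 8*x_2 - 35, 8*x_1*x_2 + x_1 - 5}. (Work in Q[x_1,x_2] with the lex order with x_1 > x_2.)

{(5, 0)}

Compute a lex Gröbner basis by Buchberger's algorithm.
f_1 = -3*x_1*x_2 - x_1 + 3*x_2**2 + 4*x_2 + 5, LT = x_1*x_2.
f_2 = 7*x_1 - 8*x_2 - 35, LT = x_1.
f_3 = 8*x_1*x_2 + x_1 - 5, LT = x_1*x_2.

S(f_1,f_2): lcm = x_1*x_2. S = 1/3*x_1 + 1/7*x_2**2 + 11/3*x_2 - 5/3.
  leading term x_1: subtract (1/21)·f_2 from 1/3*x_1 + 1/7*x_2**2 + 11/3*x_2 - 5/3 → 1/7*x_2**2 + 85/21*x_2
  leading term x_2**2: no divisor's leading term divides it; move 1/7*x_2**2 to the remainder.
  leading term x_2: no divisor's leading term divides it; move 85/21*x_2 to the remainder.
  remainder 1/7*x_2**2 + 85/21*x_2 ≠ 0; add h_4 = 1/7*x_2**2 + 85/21*x_2 to the basis.

S(f_1,f_3): lcm = x_1*x_2. S = 5/24*x_1 - x_2**2 - 4/3*x_2 - 25/24.
  leading term x_1: subtract (5/168)·f_2 from 5/24*x_1 - x_2**2 - 4/3*x_2 - 25/24 → -x_2**2 - 23/21*x_2
  leading term x_2**2: subtract (-7)·h_4 from -x_2**2 - 23/21*x_2 → 572/21*x_2
  leading term x_2: no divisor's leading term divides it; move 572/21*x_2 to the remainder.
  remainder 572/21*x_2 ≠ 0; add h_5 = 572/21*x_2 to the basis.

S(f_2,f_3): lcm = x_1*x_2. S = -1/8*x_1 - 8/7*x_2**2 - 5*x_2 + 5/8.
  leading term x_1: subtract (-1/56)·f_2 from -1/8*x_1 - 8/7*x_2**2 - 5*x_2 + 5/8 → -8/7*x_2**2 - 36/7*x_2
  leading term x_2**2: subtract (-8)·h_4 from -8/7*x_2**2 - 36/7*x_2 → 572/21*x_2
  leading term x_2: subtract (1)·h_5 from 572/21*x_2 → 0
  remainder 0.

S(f_1,h_4): lcm = x_1*x_2**2. S = -28*x_1*x_2 - x_2**3 - 4/3*x_2**2 - 5/3*x_2.
  leading term x_1*x_2: subtract (28/3)·f_1 from -28*x_1*x_2 - x_2**3 - 4/3*x_2**2 - 5/3*x_2 → 28/3*x_1 - x_2**3 - 88/3*x_2**2 - 39*x_2 - 140/3
  leading term x_1: subtract (4/3)·f_2 from 28/3*x_1 - x_2**3 - 88/3*x_2**2 - 39*x_2 - 140/3 → -x_2**3 - 88/3*x_2**2 - 85/3*x_2
  leading term x_2**3: subtract (-7*x_2)·h_4 from -x_2**3 - 88/3*x_2**2 - 85/3*x_2 → -x_2**2 - 85/3*x_2
  leading term x_2**2: subtract (-7)·h_4 from -x_2**2 - 85/3*x_2 → 0
  remainder 0.

S(f_2,h_4): leading monomials are coprime, so the S-polynomial reduces to 0 (Buchberger's first criterion).
S(f_3,h_4): lcm = x_1*x_2**2. S = -677/24*x_1*x_2 - 5/8*x_2.
  leading term x_1*x_2: subtract (677/72)·f_1 from -677/24*x_1*x_2 - 5/8*x_2 → 677/72*x_1 - 677/24*x_2**2 - 2753/72*x_2 - 3385/72
  leading term x_1: subtract (677/504)·f_2 from 677/72*x_1 - 677/24*x_2**2 - 2753/72*x_2 - 3385/72 → -677/24*x_2**2 - 13855/504*x_2
  leading term x_2**2: subtract (-4739/24)·h_4 from -677/24*x_2**2 - 13855/504*x_2 → 48620/63*x_2
  leading term x_2: subtract (85/3)·h_5 from 48620/63*x_2 → 0
  remainder 0.

S(f_1,h_5): lcm = x_1*x_2. S = 1/3*x_1 - x_2**2 - 4/3*x_2 - 5/3.
  leading term x_1: subtract (1/21)·f_2 from 1/3*x_1 - x_2**2 - 4/3*x_2 - 5/3 → -x_2**2 - 20/21*x_2
  leading term x_2**2: subtract (-7)·h_4 from -x_2**2 - 20/21*x_2 → 575/21*x_2
  leading term x_2: subtract (575/572)·h_5 from 575/21*x_2 → 0
  remainder 0.

S(f_2,h_5): leading monomials are coprime, so the S-polynomial reduces to 0 (Buchberger's first criterion).
S(f_3,h_5): lcm = x_1*x_2. S = 1/8*x_1 - 5/8.
  leading term x_1: subtract (1/56)·f_2 from 1/8*x_1 - 5/8 → 1/7*x_2
  leading term x_2: subtract (3/572)·h_5 from 1/7*x_2 → 0
  remainder 0.

S(h_4,h_5): lcm = x_2**2. S = 85/3*x_2.
  leading term x_2: subtract (595/572)·h_5 from 85/3*x_2 → 0
  remainder 0.

Every S-polynomial of the final basis reduces to 0, so we have a Gröbner basis.
Inter-reduce: drop elements whose leading term is divisible by another's, tail-reduce, and make monic.
Reduced Gröbner basis: {x_1 - 5, x_2}.

Since the basis is lex-ordered, x_2 is univariate in x_2. Its roots are {0}. Back-substituting each root into the other basis elements fixes the other coordinates.
  x_2 = 0: the earlier basis element becomes x_1 - 5 = 0, giving x_1 = 5 — point (5, 0).
Substituting each solution back into the original system confirms all equations vanish.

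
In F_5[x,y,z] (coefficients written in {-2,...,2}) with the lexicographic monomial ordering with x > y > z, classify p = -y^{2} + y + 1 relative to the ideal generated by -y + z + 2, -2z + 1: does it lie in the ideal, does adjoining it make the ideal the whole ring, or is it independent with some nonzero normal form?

First compute the reduced Gröbner basis of I by Buchberger's algorithm.
f_1 = -y + z + 2, LT = y.
f_2 = -2z + 1, LT = z.

S(f_1,f_2): leading monomials are coprime, so the S-polynomial reduces to 0 (Buchberger's first criterion).
Every S-polynomial of the final basis reduces to 0, so we have a Gröbner basis.
Inter-reduce: drop elements whose leading term is divisible by another's, tail-reduce, and make monic.
Reduced Gröbner basis: {y, z + 2}.
Label its elements g_1 = y, g_2 = z + 2.

Reduce p = -y^{2} + y + 1 modulo G:
  leading term y^{2}: subtract (-y)·g_1 from -y^{2} + y + 1 → y + 1
  leading term y: subtract (1)·g_1 from y + 1 → 1
  leading term 1: no divisor's leading term divides it; move 1 to the remainder.
  normal form = 1.
The normal form is nonzero, so p ∉ I. Since p minus its normal form lies in I, I + (p) = I + (r) where r = 1; decide whether this ideal is the whole ring.
Here r = 1 is a nonzero constant, hence a unit: 1 ∈ I + (p), the Gröbner basis of I + (p) is {1}, and the enlarged system has no common solution — adjoining p is inconsistent.

Adjoining -y^{2} + y + 1 makes the ideal the whole ring: the system is inconsistent.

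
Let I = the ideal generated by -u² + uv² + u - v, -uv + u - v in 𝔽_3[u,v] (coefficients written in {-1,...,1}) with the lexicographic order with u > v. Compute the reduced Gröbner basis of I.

G = {u - v³ - v² - v, v⁴}

f_1 = -u² + uv² + u - v, LT = u².
f_2 = -uv + u - v, LT = uv.

S(f_1,f_2): lcm = u²v. S = u² - uv³ + uv + v².
  reduce S modulo (f_1, f_2):
  remainder -u + v³ + v² + v ≠ 0; add g_3 = -u + v³ + v² + v to the basis.

S(f_2,g_3): lcm = uv. S = -u + v⁴ + v³ + v² + v.
  reduce S modulo (f_1, f_2, g_3):
  remainder v⁴ ≠ 0; add g_4 = v⁴ to the basis.

The other S-polynomials (S(f_1,g_3), S(f_1,g_4), S(f_2,g_4), S(g_3,g_4)) all reduce to 0 modulo the current basis, so we have a Gröbner basis.
Inter-reduce: drop elements whose leading term is divisible by another's, tail-reduce, and make monic.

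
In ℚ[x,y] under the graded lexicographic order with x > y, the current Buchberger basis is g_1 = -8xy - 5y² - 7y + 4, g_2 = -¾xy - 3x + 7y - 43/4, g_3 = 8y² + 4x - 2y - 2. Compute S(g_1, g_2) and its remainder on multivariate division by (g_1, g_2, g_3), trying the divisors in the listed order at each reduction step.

lcm(LM(g_1), LM(g_2)) = xy.
S = (lcm/LT(g_1))·g_1 − (lcm/LT(g_2))·g_2 = ⅝y² - 4x + 245/24y - 89/6.
Reduce S modulo (g_1, g_2, g_3) in that order:
  leading term y²: subtract (5/64)·g_3 from ⅝y² - 4x + 245/24y - 89/6 → -69/16x + 995/96y - 1409/96
  leading term x: no divisor's leading term divides it; move -69/16x to the remainder.
  leading term y: no divisor's leading term divides it; move 995/96y to the remainder.
  leading term 1: no divisor's leading term divides it; move -1409/96 to the remainder.
The remainder -69/16x + 995/96y - 1409/96 is nonzero, so it would be added as the next basis element.

S(g_1, g_2) = ⅝y² - 4x + 245/24y - 89/6; remainder on division = -69/16x + 995/96y - 1409/96.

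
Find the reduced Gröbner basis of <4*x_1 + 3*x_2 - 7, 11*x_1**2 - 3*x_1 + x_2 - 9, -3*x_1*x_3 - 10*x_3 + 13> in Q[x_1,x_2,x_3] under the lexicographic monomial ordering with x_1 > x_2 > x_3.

G = {x_1 + 30/11*x_3 - 41/11, x_2 - 40/11*x_3 + 29/11, x_3**2 - 233/90*x_3 + 143/90}

f_1 = 4*x_1 + 3*x_2 - 7, LT = x_1.
f_2 = 11*x_1**2 - 3*x_1 + x_2 - 9, LT = x_1**2.
f_3 = -3*x_1*x_3 - 10*x_3 + 13, LT = x_1*x_3.

S(f_1,f_2): lcm = x_1**2. S = 3/4*x_1*x_2 - 65/44*x_1 - 1/11*x_2 + 9/11.
  reduce S modulo (f_1, f_2, f_3):
  remainder -9/16*x_2**2 + 205/88*x_2 - 311/176 ≠ 0; add g_4 = -9/16*x_2**2 + 205/88*x_2 - 311/176 to the basis.

S(f_1,f_3): lcm = x_1*x_3. S = 3/4*x_2*x_3 - 61/12*x_3 + 13/3.
  reduce S modulo (f_1, f_2, f_3, g_4):
  remainder 3/4*x_2*x_3 - 61/12*x_3 + 13/3 ≠ 0; add g_5 = 3/4*x_2*x_3 - 61/12*x_3 + 13/3 to the basis.

S(f_2,f_3): lcm = x_1**2*x_3. S = -119/33*x_1*x_3 + 13/3*x_1 + 1/11*x_2*x_3 - 9/11*x_3.
  reduce S modulo (f_1, f_2, f_3, g_4, g_5):
  remainder -13/4*x_2 + 130/11*x_3 - 377/44 ≠ 0; add g_6 = -13/4*x_2 + 130/11*x_3 - 377/44 to the basis.

S(g_5,g_6): lcm = x_2*x_3. S = 40/11*x_3**2 - 932/99*x_3 + 52/9.
  reduce S modulo (f_1, f_2, f_3, g_4, g_5, g_6):
  remainder 40/11*x_3**2 - 932/99*x_3 + 52/9 ≠ 0; add g_7 = 40/11*x_3**2 - 932/99*x_3 + 52/9 to the basis.

The other S-polynomials (S(f_1,g_4), S(f_2,g_4), S(f_3,g_4), S(f_1,g_5), S(f_2,g_5), S(f_3,g_5), S(g_4,g_5), S(f_1,g_6), S(f_2,g_6), S(f_3,g_6), S(g_4,g_6), S(f_1,g_7), S(f_2,g_7), S(f_3,g_7), S(g_4,g_7), S(g_5,g_7), S(g_6,g_7)) all reduce to 0 modulo the current basis, so we have a Gröbner basis.
Inter-reduce: drop elements whose leading term is divisible by another's, tail-reduce, and make monic.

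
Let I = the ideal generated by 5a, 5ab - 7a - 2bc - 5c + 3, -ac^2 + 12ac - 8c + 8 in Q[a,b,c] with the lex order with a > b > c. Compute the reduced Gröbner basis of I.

G = {a, b + 1, c - 1}

f_1 = 5a, LT = a.
f_2 = 5ab - 7a - 2bc - 5c + 3, LT = ab.
f_3 = -ac^2 + 12ac - 8c + 8, LT = ac^2.

S(f_1,f_2): lcm = ab. S = 7/5a + 2/5bc + c - 3/5.
  leading term a: subtract (7/25)·f_1 from 7/5a + 2/5bc + c - 3/5 → 2/5bc + c - 3/5
  leading term bc: no divisor's leading term divides it; move 2/5bc to the remainder.
  leading term c: no divisor's leading term divides it; move c to the remainder.
  leading term 1: no divisor's leading term divides it; move -3/5 to the remainder.
  remainder 2/5bc + c - 3/5 ≠ 0; add g_4 = 2/5bc + c - 3/5 to the basis.

S(f_1,f_3): lcm = ac^2. S = 12ac - 8c + 8.
  leading term ac: subtract (12/5c)·f_1 from 12ac - 8c + 8 → -8c + 8
  leading term c: no divisor's leading term divides it; move -8c to the remainder.
  leading term 1: no divisor's leading term divides it; move 8 to the remainder.
  remainder -8c + 8 ≠ 0; add g_5 = -8c + 8 to the basis.

S(f_2,f_3): lcm = abc^2. S = 12abc - 7/5ac^2 - 2/5bc^3 - 8bc + 8b - c^3 + 3/5c^2.
  leading term abc: subtract (12/5bc)·f_1 from 12abc - 7/5ac^2 - 2/5bc^3 - 8bc + 8b - c^3 + 3/5c^2 → -7/5ac^2 - 2/5bc^3 - 8bc + 8b - c^3 + 3/5c^2
  leading term ac^2: subtract (-7/25c^2)·f_1 from -7/5ac^2 - 2/5bc^3 - 8bc + 8b - c^3 + 3/5c^2 → -2/5bc^3 - 8bc + 8b - c^3 + 3/5c^2
  leading term bc^3: subtract (-c^2)·g_4 from -2/5bc^3 - 8bc + 8b - c^3 + 3/5c^2 → -8bc + 8b
  leading term bc: subtract (-20)·g_4 from -8bc + 8b → 8b + 20c - 12
  leading term b: no divisor's leading term divides it; move 8b to the remainder.
  leading term c: subtract (-5/2)·g_5 from 20c - 12 → 8
  leading term 1: no divisor's leading term divides it; move 8 to the remainder.
  remainder 8b + 8 ≠ 0; add g_6 = 8b + 8 to the basis.

The other S-polynomials (S(f_1,g_4), S(f_2,g_4), S(f_3,g_4), S(f_1,g_5), S(f_2,g_5), S(f_3,g_5), S(g_4,g_5), S(f_1,g_6), S(f_2,g_6), S(f_3,g_6), S(g_4,g_6), S(g_5,g_6)) all reduce to 0 modulo the current basis, so we have a Gröbner basis.
Inter-reduce: drop elements whose leading term is divisible by another's, tail-reduce, and make monic.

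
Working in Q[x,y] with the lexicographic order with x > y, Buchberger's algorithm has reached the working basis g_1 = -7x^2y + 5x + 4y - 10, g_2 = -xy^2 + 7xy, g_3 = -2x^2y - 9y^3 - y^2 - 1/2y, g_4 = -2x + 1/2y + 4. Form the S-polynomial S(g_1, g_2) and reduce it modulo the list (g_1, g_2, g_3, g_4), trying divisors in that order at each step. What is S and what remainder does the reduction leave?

lcm(LM(g_1), LM(g_2)) = x^2y^2.
S = (lcm/LT(g_1))·g_1 − (lcm/LT(g_2))·g_2 = 7x^2y - 5/7xy - 4/7y^2 + 10/7y.
Reduce S modulo (g_1, g_2, g_3, g_4) in that order:
  leading term x^2y: subtract (-1)·g_1 from 7x^2y - 5/7xy - 4/7y^2 + 10/7y → -5/7xy + 5x - 4/7y^2 + 38/7y - 10
  leading term xy: subtract (5/14y)·g_4 from -5/7xy + 5x - 4/7y^2 + 38/7y - 10 → 5x - 3/4y^2 + 4y - 10
  leading term x: subtract (-5/2)·g_4 from 5x - 3/4y^2 + 4y - 10 → -3/4y^2 + 21/4y
  leading term y^2: no divisor's leading term divides it; move -3/4y^2 to the remainder.
  leading term y: no divisor's leading term divides it; move 21/4y to the remainder.
The remainder -3/4y^2 + 21/4y is nonzero, so it would be added as the next basis element.

S(g_1, g_2) = 7x^2y - 5/7xy - 4/7y^2 + 10/7y; remainder on division = -3/4y^2 + 21/4y.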